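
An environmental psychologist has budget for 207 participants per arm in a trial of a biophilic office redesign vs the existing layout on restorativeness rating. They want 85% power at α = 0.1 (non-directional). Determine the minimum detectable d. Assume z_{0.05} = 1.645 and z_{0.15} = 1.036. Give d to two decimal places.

For two independent groups of n = 207 each: d_min = (z_{α/2} + z_β)·√(2/n).
z-sum = 1.645 + 1.036 = 2.681.
d_min = 2.681 × √(2/207) = 2.681 × 0.0983 = 0.264.

d_min ≈ 0.26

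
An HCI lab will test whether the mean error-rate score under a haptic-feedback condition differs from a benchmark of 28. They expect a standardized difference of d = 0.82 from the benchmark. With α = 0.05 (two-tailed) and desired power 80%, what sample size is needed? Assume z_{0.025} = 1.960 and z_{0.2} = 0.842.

For a one-sample test: n = ((z_{α/2} + z_β) / d)².
z_{α/2} + z_β = 1.960 + 0.842 = 2.802.
n = (2.802 / 0.82)² = 3.417² = 11.68.
Round up.

n = 12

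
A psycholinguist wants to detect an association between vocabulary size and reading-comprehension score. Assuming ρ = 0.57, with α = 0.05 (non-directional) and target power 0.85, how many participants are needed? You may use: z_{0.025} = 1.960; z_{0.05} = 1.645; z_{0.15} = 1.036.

n = 25

Fisher's z: C = ½·ln((1+r)/(1−r)) = ½·ln(3.6512) = 0.6475.
n = ((z_{α/2} + z_β)/C)² + 3.
(1.960 + 1.036) / 0.6475 = 2.996 / 0.6475 = 4.627.
n = 4.627² + 3 = 21.41 + 3 = 24.4.
Round up.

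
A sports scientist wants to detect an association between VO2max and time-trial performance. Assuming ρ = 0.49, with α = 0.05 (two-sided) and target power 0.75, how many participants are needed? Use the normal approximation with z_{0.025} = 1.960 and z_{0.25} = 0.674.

Fisher's z: C = ½·ln((1+r)/(1−r)) = ½·ln(2.9216) = 0.5361.
n = ((z_{α/2} + z_β)/C)² + 3.
(1.960 + 0.674) / 0.5361 = 2.634 / 0.5361 = 4.913.
n = 4.913² + 3 = 24.14 + 3 = 27.1.
Round up.

n = 28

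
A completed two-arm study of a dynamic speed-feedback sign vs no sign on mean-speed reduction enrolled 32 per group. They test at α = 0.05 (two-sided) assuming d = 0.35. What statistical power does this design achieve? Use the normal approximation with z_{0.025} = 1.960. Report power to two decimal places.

power ≈ 0.29

For two equal groups, power = Φ(d·√(n/2) − z_{α/2}).
d·√(n/2) = 0.35 × √(32/2) = 0.35 × 4.000 = 1.400.
z_β = 1.400 − 1.960 = -0.560.
Power = Φ(-0.560) = 0.288.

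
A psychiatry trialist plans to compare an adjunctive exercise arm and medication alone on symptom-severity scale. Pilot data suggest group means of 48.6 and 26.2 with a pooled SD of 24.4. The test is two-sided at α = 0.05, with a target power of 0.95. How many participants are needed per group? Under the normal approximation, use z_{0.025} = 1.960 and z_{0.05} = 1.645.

n = 31 per group

Cohen's d = |M₁ − M₂| / SD_pooled = |48.6 − 26.2| / 24.4 = 22.4 / 24.4 = 0.918.
For two independent groups with equal n: n = 2·((z_{α/2} + z_β) / d)².
z_{α/2} + z_β = 1.960 + 1.645 = 3.605.
n = 2 × (3.605 / 0.918)² = 2 × 3.927² = 2 × 15.42 = 30.8.
Round up to the next whole participant.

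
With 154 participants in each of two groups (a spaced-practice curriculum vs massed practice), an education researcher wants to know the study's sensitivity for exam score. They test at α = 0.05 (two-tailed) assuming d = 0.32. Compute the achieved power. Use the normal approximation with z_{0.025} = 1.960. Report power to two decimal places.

For two equal groups, power = Φ(d·√(n/2) − z_{α/2}).
d·√(n/2) = 0.32 × √(154/2) = 0.32 × 8.775 = 2.808.
z_β = 2.808 − 1.960 = 0.848.
Power = Φ(0.848) = 0.802.

power ≈ 0.80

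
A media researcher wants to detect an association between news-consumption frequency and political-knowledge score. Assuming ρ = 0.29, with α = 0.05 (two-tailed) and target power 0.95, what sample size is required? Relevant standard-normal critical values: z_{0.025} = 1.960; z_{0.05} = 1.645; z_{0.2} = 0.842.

n = 149

Fisher's z: C = ½·ln((1+r)/(1−r)) = ½·ln(1.8169) = 0.2986.
n = ((z_{α/2} + z_β)/C)² + 3.
(1.960 + 1.645) / 0.2986 = 3.605 / 0.2986 = 12.073.
n = 12.073² + 3 = 145.76 + 3 = 148.8.
Round up.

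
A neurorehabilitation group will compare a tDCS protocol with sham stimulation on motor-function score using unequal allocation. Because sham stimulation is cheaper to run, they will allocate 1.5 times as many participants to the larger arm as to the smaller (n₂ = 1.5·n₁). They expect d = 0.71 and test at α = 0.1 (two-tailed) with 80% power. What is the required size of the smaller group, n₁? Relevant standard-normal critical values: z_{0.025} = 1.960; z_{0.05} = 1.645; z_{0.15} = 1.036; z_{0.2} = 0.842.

n₁ = 21

With allocation ratio k = n₂/n₁ = 1.5, Var(x̄₁−x̄₂) = σ²(1/n₁ + 1/(k·n₁)) = σ²·(k+1)/(k·n₁).
So n₁ = (1 + 1/k)·((z_{α/2} + z_β)/d)² = 1.667 × (2.487/0.71)².
n₁ = 1.667 × 12.27 = 20.4.
Round up: n₁ = 21, giving n₂ = ⌈1.5 × 21⌉ = ⌈31.5⌉ = 32.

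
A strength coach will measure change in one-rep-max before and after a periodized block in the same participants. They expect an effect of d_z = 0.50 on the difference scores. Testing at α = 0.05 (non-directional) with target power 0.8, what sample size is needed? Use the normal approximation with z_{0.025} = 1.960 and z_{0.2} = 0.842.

n = 32 pairs

For a paired (one-sample on differences) test: n = ((z_{α/2} + z_β) / d)².
z_{α/2} + z_β = 1.960 + 0.842 = 2.802.
n = (2.802 / 0.50)² = 5.604² = 31.40.
Round up.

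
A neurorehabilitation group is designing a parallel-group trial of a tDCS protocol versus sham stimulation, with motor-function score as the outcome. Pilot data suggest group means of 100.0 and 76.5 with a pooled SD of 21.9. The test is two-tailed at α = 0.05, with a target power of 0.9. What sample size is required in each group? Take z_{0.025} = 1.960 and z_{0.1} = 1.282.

n = 19 per group

Cohen's d = |M₁ − M₂| / SD_pooled = |100.0 − 76.5| / 21.9 = 23.5 / 21.9 = 1.073.
For two independent groups with equal n: n = 2·((z_{α/2} + z_β) / d)².
z_{α/2} + z_β = 1.960 + 1.282 = 3.242.
n = 2 × (3.242 / 1.073)² = 2 × 3.021² = 2 × 9.13 = 18.3.
Round up to the next whole participant.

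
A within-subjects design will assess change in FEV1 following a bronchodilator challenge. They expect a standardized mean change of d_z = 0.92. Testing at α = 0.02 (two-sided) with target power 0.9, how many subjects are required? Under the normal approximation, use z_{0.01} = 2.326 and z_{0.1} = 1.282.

For a paired (one-sample on differences) test: n = ((z_{α/2} + z_β) / d)².
z_{α/2} + z_β = 2.326 + 1.282 = 3.608.
n = (3.608 / 0.92)² = 3.922² = 15.38.
Round up.

n = 16 pairs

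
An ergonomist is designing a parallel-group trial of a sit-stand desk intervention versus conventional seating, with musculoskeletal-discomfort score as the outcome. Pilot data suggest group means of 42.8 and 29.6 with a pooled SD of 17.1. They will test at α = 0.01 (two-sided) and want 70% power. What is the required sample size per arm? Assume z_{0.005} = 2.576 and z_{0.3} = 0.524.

Cohen's d = |M₁ − M₂| / SD_pooled = |42.8 − 29.6| / 17.1 = 13.2 / 17.1 = 0.772.
For two independent groups with equal n: n = 2·((z_{α/2} + z_β) / d)².
z_{α/2} + z_β = 2.576 + 0.524 = 3.100.
n = 2 × (3.100 / 0.772)² = 2 × 4.016² = 2 × 16.12 = 32.2.
Round up to the next whole participant.

n = 33 per group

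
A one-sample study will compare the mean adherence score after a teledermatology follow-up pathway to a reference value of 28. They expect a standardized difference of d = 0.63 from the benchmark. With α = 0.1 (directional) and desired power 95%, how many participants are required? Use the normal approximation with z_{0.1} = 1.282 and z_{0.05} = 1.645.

n = 22

For a one-sample test: n = ((z_{α} + z_β) / d)².
z_{α} + z_β = 1.282 + 1.645 = 2.927.
n = (2.927 / 0.63)² = 4.646² = 21.59.
Round up.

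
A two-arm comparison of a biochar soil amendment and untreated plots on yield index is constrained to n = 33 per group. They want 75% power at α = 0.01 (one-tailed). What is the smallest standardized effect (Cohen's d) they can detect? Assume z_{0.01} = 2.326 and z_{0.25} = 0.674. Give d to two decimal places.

d_min ≈ 0.74

For two independent groups of n = 33 each: d_min = (z_{α} + z_β)·√(2/n).
z-sum = 2.326 + 0.674 = 3.000.
d_min = 3.000 × √(2/33) = 3.000 × 0.2462 = 0.739.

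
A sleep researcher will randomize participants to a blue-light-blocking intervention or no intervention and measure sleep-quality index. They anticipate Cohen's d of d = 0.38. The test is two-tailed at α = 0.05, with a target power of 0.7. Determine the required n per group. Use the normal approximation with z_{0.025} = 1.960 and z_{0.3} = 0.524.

n = 86 per group

For two independent groups with equal n: n = 2·((z_{α/2} + z_β) / d)².
z_{α/2} + z_β = 1.960 + 0.524 = 2.484.
n = 2 × (2.484 / 0.38)² = 2 × 6.537² = 2 × 42.73 = 85.5.
Round up to the next whole participant.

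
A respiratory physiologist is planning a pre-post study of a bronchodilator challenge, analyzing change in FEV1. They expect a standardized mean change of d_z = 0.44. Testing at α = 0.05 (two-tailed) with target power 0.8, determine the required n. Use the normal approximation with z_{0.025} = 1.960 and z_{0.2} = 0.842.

For a paired (one-sample on differences) test: n = ((z_{α/2} + z_β) / d)².
z_{α/2} + z_β = 1.960 + 0.842 = 2.802.
n = (2.802 / 0.44)² = 6.368² = 40.55.
Round up.

n = 41 pairs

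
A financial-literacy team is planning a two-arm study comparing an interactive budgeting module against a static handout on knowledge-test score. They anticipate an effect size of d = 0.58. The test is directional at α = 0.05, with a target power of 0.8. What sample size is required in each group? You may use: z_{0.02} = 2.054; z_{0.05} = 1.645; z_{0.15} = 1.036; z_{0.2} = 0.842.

For two independent groups with equal n: n = 2·((z_{α} + z_β) / d)².
z_{α} + z_β = 1.645 + 0.842 = 2.487.
n = 2 × (2.487 / 0.58)² = 2 × 4.288² = 2 × 18.39 = 36.8.
Round up to the next whole participant.

n = 37 per group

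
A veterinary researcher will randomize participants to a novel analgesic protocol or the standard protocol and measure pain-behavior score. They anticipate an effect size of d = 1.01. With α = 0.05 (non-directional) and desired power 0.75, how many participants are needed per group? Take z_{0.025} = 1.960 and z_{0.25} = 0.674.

n = 14 per group

For two independent groups with equal n: n = 2·((z_{α/2} + z_β) / d)².
z_{α/2} + z_β = 1.960 + 0.674 = 2.634.
n = 2 × (2.634 / 1.01)² = 2 × 2.608² = 2 × 6.80 = 13.6.
Round up to the next whole participant.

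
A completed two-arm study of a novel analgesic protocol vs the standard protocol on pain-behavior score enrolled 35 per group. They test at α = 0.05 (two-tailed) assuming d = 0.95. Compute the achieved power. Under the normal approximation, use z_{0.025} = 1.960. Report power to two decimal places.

power ≈ 0.98

For two equal groups, power = Φ(d·√(n/2) − z_{α/2}).
d·√(n/2) = 0.95 × √(35/2) = 0.95 × 4.183 = 3.974.
z_β = 3.974 − 1.960 = 2.014.
Power = Φ(2.014) = 0.978.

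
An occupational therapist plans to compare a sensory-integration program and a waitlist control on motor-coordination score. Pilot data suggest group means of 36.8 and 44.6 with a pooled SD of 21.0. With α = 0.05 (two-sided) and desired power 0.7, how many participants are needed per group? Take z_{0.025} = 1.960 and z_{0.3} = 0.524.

Cohen's d = |M₁ − M₂| / SD_pooled = |36.8 − 44.6| / 21.0 = 7.8 / 21.0 = 0.371.
For two independent groups with equal n: n = 2·((z_{α/2} + z_β) / d)².
z_{α/2} + z_β = 1.960 + 0.524 = 2.484.
n = 2 × (2.484 / 0.371)² = 2 × 6.695² = 2 × 44.83 = 89.7.
Round up to the next whole participant.

n = 90 per group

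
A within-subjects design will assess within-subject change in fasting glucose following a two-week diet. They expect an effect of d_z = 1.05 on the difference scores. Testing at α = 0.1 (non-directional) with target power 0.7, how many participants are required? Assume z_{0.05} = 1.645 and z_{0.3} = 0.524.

For a paired (one-sample on differences) test: n = ((z_{α/2} + z_β) / d)².
z_{α/2} + z_β = 1.645 + 0.524 = 2.169.
n = (2.169 / 1.05)² = 2.066² = 4.27.
Round up.

n = 5 pairs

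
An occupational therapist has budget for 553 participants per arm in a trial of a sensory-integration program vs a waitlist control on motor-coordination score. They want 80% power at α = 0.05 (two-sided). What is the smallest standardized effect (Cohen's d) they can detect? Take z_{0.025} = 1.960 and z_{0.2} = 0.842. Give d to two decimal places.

For two independent groups of n = 553 each: d_min = (z_{α/2} + z_β)·√(2/n).
z-sum = 1.960 + 0.842 = 2.802.
d_min = 2.802 × √(2/553) = 2.802 × 0.0601 = 0.169.

d_min ≈ 0.17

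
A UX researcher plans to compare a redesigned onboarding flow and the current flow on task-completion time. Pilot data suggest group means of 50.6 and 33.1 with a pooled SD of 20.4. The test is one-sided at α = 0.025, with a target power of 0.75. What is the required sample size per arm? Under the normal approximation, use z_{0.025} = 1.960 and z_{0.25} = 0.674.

n = 19 per group

Cohen's d = |M₁ − M₂| / SD_pooled = |50.6 − 33.1| / 20.4 = 17.5 / 20.4 = 0.858.
For two independent groups with equal n: n = 2·((z_{α} + z_β) / d)².
z_{α} + z_β = 1.960 + 0.674 = 2.634.
n = 2 × (2.634 / 0.858)² = 2 × 3.070² = 2 × 9.42 = 18.8.
Round up to the next whole participant.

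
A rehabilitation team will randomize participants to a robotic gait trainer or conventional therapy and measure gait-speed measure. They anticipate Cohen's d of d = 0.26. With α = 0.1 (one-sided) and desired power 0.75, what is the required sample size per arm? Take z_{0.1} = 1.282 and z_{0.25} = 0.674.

For two independent groups with equal n: n = 2·((z_{α} + z_β) / d)².
z_{α} + z_β = 1.282 + 0.674 = 1.956.
n = 2 × (1.956 / 0.26)² = 2 × 7.523² = 2 × 56.60 = 113.2.
Round up to the next whole participant.

n = 114 per group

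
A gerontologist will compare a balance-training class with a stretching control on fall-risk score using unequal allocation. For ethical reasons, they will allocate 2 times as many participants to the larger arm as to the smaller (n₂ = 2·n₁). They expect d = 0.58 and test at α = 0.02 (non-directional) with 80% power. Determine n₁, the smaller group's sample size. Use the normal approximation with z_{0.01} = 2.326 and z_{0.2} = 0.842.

With allocation ratio k = n₂/n₁ = 2, Var(x̄₁−x̄₂) = σ²(1/n₁ + 1/(k·n₁)) = σ²·(k+1)/(k·n₁).
So n₁ = (1 + 1/k)·((z_{α/2} + z_β)/d)² = 1.500 × (3.168/0.58)².
n₁ = 1.500 × 29.83 = 44.8.
Round up: n₁ = 45, giving n₂ = 2 × 45 = 90.

n₁ = 45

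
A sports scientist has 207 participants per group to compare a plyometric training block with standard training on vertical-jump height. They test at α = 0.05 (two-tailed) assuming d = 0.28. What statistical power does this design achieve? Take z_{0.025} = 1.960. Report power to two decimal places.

For two equal groups, power = Φ(d·√(n/2) − z_{α/2}).
d·√(n/2) = 0.28 × √(207/2) = 0.28 × 10.173 = 2.849.
z_β = 2.849 − 1.960 = 0.889.
Power = Φ(0.889) = 0.813.

power ≈ 0.81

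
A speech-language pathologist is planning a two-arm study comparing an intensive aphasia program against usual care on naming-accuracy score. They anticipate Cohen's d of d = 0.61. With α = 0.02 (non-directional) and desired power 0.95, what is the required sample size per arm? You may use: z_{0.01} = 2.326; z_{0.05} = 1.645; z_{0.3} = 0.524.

For two independent groups with equal n: n = 2·((z_{α/2} + z_β) / d)².
z_{α/2} + z_β = 2.326 + 1.645 = 3.971.
n = 2 × (3.971 / 0.61)² = 2 × 6.510² = 2 × 42.38 = 84.8.
Round up to the next whole participant.

n = 85 per group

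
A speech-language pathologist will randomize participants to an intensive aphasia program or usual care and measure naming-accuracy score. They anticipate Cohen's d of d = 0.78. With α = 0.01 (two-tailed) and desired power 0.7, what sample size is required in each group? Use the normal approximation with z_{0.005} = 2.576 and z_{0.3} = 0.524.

n = 32 per group

For two independent groups with equal n: n = 2·((z_{α/2} + z_β) / d)².
z_{α/2} + z_β = 2.576 + 0.524 = 3.100.
n = 2 × (3.100 / 0.78)² = 2 × 3.974² = 2 × 15.80 = 31.6.
Round up to the next whole participant.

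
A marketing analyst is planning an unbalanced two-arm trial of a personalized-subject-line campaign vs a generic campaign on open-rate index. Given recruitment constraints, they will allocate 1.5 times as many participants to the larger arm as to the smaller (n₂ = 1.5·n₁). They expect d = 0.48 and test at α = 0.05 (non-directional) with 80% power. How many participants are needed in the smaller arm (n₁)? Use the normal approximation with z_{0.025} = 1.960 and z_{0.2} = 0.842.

With allocation ratio k = n₂/n₁ = 1.5, Var(x̄₁−x̄₂) = σ²(1/n₁ + 1/(k·n₁)) = σ²·(k+1)/(k·n₁).
So n₁ = (1 + 1/k)·((z_{α/2} + z_β)/d)² = 1.667 × (2.802/0.48)².
n₁ = 1.667 × 34.08 = 56.8.
Round up: n₁ = 57, giving n₂ = ⌈1.5 × 57⌉ = ⌈85.5⌉ = 86.

n₁ = 57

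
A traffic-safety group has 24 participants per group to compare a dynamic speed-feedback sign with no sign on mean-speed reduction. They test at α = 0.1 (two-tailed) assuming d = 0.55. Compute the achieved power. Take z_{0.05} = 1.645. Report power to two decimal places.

power ≈ 0.60

For two equal groups, power = Φ(d·√(n/2) − z_{α/2}).
d·√(n/2) = 0.55 × √(24/2) = 0.55 × 3.464 = 1.905.
z_β = 1.905 − 1.645 = 0.260.
Power = Φ(0.260) = 0.603.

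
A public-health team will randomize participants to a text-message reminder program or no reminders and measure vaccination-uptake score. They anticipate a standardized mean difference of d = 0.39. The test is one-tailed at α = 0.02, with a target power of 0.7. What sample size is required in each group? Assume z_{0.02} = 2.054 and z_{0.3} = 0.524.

For two independent groups with equal n: n = 2·((z_{α} + z_β) / d)².
z_{α} + z_β = 2.054 + 0.524 = 2.578.
n = 2 × (2.578 / 0.39)² = 2 × 6.610² = 2 × 43.70 = 87.4.
Round up to the next whole participant.

n = 88 per group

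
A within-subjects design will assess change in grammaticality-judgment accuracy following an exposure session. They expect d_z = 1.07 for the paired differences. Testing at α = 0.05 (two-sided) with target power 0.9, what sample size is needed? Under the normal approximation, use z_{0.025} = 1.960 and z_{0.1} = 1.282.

For a paired (one-sample on differences) test: n = ((z_{α/2} + z_β) / d)².
z_{α/2} + z_β = 1.960 + 1.282 = 3.242.
n = (3.242 / 1.07)² = 3.030² = 9.18.
Round up.

n = 10 pairs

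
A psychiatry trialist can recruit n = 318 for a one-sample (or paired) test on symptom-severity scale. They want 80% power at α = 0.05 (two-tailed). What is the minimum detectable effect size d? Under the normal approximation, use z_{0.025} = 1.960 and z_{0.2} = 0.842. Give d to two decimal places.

d_min ≈ 0.16

For a single sample (or paired design) of n = 318: d_min = (z_{α/2} + z_β)/√n.
z-sum = 1.960 + 0.842 = 2.802.
d_min = 2.802 / √318 = 2.802 / 17.833 = 0.157.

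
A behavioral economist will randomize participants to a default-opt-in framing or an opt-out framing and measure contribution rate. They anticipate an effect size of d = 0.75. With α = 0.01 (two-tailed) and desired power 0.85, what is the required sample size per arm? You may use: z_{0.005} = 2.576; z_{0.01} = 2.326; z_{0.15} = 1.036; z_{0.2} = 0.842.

n = 47 per group

For two independent groups with equal n: n = 2·((z_{α/2} + z_β) / d)².
z_{α/2} + z_β = 2.576 + 1.036 = 3.612.
n = 2 × (3.612 / 0.75)² = 2 × 4.816² = 2 × 23.19 = 46.4.
Round up to the next whole participant.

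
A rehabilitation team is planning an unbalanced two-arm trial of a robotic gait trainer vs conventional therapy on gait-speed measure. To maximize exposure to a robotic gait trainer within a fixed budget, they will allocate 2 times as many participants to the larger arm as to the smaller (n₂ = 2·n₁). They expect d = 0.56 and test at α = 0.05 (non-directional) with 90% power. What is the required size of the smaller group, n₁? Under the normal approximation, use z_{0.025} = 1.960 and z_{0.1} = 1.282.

With allocation ratio k = n₂/n₁ = 2, Var(x̄₁−x̄₂) = σ²(1/n₁ + 1/(k·n₁)) = σ²·(k+1)/(k·n₁).
So n₁ = (1 + 1/k)·((z_{α/2} + z_β)/d)² = 1.500 × (3.242/0.56)².
n₁ = 1.500 × 33.52 = 50.3.
Round up: n₁ = 51, giving n₂ = 2 × 51 = 102.

n₁ = 51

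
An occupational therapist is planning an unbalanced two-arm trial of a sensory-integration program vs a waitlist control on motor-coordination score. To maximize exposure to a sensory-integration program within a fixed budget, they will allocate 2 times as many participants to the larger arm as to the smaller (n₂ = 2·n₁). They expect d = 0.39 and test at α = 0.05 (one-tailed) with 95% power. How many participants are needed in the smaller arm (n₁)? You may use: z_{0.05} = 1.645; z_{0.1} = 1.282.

n₁ = 107

With allocation ratio k = n₂/n₁ = 2, Var(x̄₁−x̄₂) = σ²(1/n₁ + 1/(k·n₁)) = σ²·(k+1)/(k·n₁).
So n₁ = (1 + 1/k)·((z_{α} + z_β)/d)² = 1.500 × (3.290/0.39)².
n₁ = 1.500 × 71.16 = 106.7.
Round up: n₁ = 107, giving n₂ = 2 × 107 = 214.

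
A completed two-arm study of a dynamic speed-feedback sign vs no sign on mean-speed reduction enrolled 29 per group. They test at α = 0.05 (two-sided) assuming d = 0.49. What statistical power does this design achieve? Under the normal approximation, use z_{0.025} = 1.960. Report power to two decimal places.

For two equal groups, power = Φ(d·√(n/2) − z_{α/2}).
d·√(n/2) = 0.49 × √(29/2) = 0.49 × 3.808 = 1.866.
z_β = 1.866 − 1.960 = -0.094.
Power = Φ(-0.094) = 0.463.

power ≈ 0.46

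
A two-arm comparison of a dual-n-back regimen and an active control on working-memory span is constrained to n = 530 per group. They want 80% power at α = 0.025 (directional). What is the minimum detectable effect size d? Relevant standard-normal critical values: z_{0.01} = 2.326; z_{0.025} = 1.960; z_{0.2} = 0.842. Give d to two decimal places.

d_min ≈ 0.17

For two independent groups of n = 530 each: d_min = (z_{α} + z_β)·√(2/n).
z-sum = 1.960 + 0.842 = 2.802.
d_min = 2.802 × √(2/530) = 2.802 × 0.0614 = 0.172.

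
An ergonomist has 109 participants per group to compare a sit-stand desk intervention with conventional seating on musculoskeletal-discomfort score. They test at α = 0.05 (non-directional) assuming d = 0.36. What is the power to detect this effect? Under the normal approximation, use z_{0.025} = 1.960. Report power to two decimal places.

For two equal groups, power = Φ(d·√(n/2) − z_{α/2}).
d·√(n/2) = 0.36 × √(109/2) = 0.36 × 7.382 = 2.658.
z_β = 2.658 − 1.960 = 0.698.
Power = Φ(0.698) = 0.757.

power ≈ 0.76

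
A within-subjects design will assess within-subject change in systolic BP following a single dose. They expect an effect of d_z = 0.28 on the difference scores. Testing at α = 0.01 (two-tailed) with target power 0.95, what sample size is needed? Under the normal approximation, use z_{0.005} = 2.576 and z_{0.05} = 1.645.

n = 228 pairs

For a paired (one-sample on differences) test: n = ((z_{α/2} + z_β) / d)².
z_{α/2} + z_β = 2.576 + 1.645 = 4.221.
n = (4.221 / 0.28)² = 15.075² = 227.26.
Round up.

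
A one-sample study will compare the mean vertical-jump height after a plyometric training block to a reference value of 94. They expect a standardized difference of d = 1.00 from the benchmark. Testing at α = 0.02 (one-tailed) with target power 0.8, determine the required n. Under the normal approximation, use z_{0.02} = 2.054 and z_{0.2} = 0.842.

n = 9

For a one-sample test: n = ((z_{α} + z_β) / d)².
z_{α} + z_β = 2.054 + 0.842 = 2.896.
n = (2.896 / 1.00)² = 2.896² = 8.39.
Round up.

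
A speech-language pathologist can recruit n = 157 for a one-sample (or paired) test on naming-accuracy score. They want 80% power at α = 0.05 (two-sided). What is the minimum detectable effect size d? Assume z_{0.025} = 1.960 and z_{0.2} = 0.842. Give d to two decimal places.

For a single sample (or paired design) of n = 157: d_min = (z_{α/2} + z_β)/√n.
z-sum = 1.960 + 0.842 = 2.802.
d_min = 2.802 / √157 = 2.802 / 12.530 = 0.224.

d_min ≈ 0.22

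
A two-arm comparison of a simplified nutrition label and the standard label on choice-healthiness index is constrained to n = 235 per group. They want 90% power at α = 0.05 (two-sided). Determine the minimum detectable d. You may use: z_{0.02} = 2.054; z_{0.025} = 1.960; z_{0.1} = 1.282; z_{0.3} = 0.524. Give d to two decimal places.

d_min ≈ 0.30

For two independent groups of n = 235 each: d_min = (z_{α/2} + z_β)·√(2/n).
z-sum = 1.960 + 1.282 = 3.242.
d_min = 3.242 × √(2/235) = 3.242 × 0.0923 = 0.299.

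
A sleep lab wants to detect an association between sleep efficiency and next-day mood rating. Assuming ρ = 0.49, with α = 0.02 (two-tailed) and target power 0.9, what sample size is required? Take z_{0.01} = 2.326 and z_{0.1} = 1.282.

n = 49

Fisher's z: C = ½·ln((1+r)/(1−r)) = ½·ln(2.9216) = 0.5361.
n = ((z_{α/2} + z_β)/C)² + 3.
(2.326 + 1.282) / 0.5361 = 3.608 / 0.5361 = 6.730.
n = 6.730² + 3 = 45.29 + 3 = 48.3.
Round up.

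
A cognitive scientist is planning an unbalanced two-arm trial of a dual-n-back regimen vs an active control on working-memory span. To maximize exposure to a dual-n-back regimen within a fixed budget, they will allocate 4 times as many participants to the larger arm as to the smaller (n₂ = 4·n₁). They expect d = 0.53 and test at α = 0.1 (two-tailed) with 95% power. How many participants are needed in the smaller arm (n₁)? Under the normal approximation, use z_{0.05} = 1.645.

n₁ = 49

With allocation ratio k = n₂/n₁ = 4, Var(x̄₁−x̄₂) = σ²(1/n₁ + 1/(k·n₁)) = σ²·(k+1)/(k·n₁).
So n₁ = (1 + 1/k)·((z_{α/2} + z_β)/d)² = 1.250 × (3.290/0.53)².
n₁ = 1.250 × 38.53 = 48.2.
Round up: n₁ = 49, giving n₂ = 4 × 49 = 196.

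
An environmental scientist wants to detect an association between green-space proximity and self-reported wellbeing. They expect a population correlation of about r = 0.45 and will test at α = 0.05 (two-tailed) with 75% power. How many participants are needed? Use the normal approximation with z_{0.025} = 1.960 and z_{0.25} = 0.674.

n = 33

Fisher's z: C = ½·ln((1+r)/(1−r)) = ½·ln(2.6364) = 0.4847.
n = ((z_{α/2} + z_β)/C)² + 3.
(1.960 + 0.674) / 0.4847 = 2.634 / 0.4847 = 5.434.
n = 5.434² + 3 = 29.53 + 3 = 32.5.
Round up.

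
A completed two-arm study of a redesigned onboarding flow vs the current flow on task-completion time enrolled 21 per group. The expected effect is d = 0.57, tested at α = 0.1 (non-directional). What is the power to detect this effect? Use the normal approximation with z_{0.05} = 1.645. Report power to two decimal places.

power ≈ 0.58

For two equal groups, power = Φ(d·√(n/2) − z_{α/2}).
d·√(n/2) = 0.57 × √(21/2) = 0.57 × 3.240 = 1.847.
z_β = 1.847 − 1.645 = 0.202.
Power = Φ(0.202) = 0.580.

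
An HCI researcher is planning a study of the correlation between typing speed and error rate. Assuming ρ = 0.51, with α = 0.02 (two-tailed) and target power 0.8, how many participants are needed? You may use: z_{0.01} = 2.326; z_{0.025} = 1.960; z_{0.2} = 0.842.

Fisher's z: C = ½·ln((1+r)/(1−r)) = ½·ln(3.0816) = 0.5627.
n = ((z_{α/2} + z_β)/C)² + 3.
(2.326 + 0.842) / 0.5627 = 3.168 / 0.5627 = 5.630.
n = 5.630² + 3 = 31.70 + 3 = 34.7.
Round up.

n = 35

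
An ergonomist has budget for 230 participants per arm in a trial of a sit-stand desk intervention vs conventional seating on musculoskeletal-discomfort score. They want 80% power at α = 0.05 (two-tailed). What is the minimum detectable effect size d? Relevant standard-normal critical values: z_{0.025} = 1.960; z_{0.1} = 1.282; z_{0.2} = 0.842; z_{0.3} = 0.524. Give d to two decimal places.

d_min ≈ 0.26

For two independent groups of n = 230 each: d_min = (z_{α/2} + z_β)·√(2/n).
z-sum = 1.960 + 0.842 = 2.802.
d_min = 2.802 × √(2/230) = 2.802 × 0.0933 = 0.261.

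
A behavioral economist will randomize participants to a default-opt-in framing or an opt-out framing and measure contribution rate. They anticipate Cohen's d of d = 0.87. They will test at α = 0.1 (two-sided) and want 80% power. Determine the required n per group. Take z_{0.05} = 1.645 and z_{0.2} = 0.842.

For two independent groups with equal n: n = 2·((z_{α/2} + z_β) / d)².
z_{α/2} + z_β = 1.645 + 0.842 = 2.487.
n = 2 × (2.487 / 0.87)² = 2 × 2.859² = 2 × 8.17 = 16.3.
Round up to the next whole participant.

n = 17 per group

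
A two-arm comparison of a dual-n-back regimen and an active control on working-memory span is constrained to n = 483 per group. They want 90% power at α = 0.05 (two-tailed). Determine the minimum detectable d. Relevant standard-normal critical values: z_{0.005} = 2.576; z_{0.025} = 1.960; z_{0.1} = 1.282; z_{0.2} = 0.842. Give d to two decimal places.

For two independent groups of n = 483 each: d_min = (z_{α/2} + z_β)·√(2/n).
z-sum = 1.960 + 1.282 = 3.242.
d_min = 3.242 × √(2/483) = 3.242 × 0.0643 = 0.209.

d_min ≈ 0.21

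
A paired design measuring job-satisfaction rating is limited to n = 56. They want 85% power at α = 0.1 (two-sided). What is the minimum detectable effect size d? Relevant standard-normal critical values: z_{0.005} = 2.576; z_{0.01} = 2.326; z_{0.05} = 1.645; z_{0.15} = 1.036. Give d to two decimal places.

d_min ≈ 0.36

For a single sample (or paired design) of n = 56: d_min = (z_{α/2} + z_β)/√n.
z-sum = 1.645 + 1.036 = 2.681.
d_min = 2.681 / √56 = 2.681 / 7.483 = 0.358.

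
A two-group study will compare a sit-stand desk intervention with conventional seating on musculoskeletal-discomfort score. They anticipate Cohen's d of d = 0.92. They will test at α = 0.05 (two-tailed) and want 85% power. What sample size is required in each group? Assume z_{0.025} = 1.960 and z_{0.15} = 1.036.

For two independent groups with equal n: n = 2·((z_{α/2} + z_β) / d)².
z_{α/2} + z_β = 1.960 + 1.036 = 2.996.
n = 2 × (2.996 / 0.92)² = 2 × 3.257² = 2 × 10.60 = 21.2.
Round up to the next whole participant.

n = 22 per group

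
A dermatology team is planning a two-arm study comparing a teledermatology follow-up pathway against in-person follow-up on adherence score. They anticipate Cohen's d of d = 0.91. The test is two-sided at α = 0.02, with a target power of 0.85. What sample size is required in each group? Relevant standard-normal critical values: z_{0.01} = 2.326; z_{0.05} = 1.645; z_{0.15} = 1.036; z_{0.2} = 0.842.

n = 28 per group

For two independent groups with equal n: n = 2·((z_{α/2} + z_β) / d)².
z_{α/2} + z_β = 2.326 + 1.036 = 3.362.
n = 2 × (3.362 / 0.91)² = 2 × 3.695² = 2 × 13.65 = 27.3.
Round up to the next whole participant.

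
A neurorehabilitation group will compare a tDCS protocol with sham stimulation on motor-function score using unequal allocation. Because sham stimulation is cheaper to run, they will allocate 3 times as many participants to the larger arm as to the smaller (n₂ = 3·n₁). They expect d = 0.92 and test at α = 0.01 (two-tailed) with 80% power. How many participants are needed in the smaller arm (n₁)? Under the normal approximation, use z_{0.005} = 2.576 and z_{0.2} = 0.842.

n₁ = 19

With allocation ratio k = n₂/n₁ = 3, Var(x̄₁−x̄₂) = σ²(1/n₁ + 1/(k·n₁)) = σ²·(k+1)/(k·n₁).
So n₁ = (1 + 1/k)·((z_{α/2} + z_β)/d)² = 1.333 × (3.418/0.92)².
n₁ = 1.333 × 13.80 = 18.4.
Round up: n₁ = 19, giving n₂ = 3 × 19 = 57.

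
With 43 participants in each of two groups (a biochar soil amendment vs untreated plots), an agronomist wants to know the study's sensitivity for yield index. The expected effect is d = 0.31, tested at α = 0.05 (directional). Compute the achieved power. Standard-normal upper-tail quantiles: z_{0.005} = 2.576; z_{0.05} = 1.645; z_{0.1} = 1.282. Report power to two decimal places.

power ≈ 0.42

For two equal groups, power = Φ(d·√(n/2) − z_{α}).
d·√(n/2) = 0.31 × √(43/2) = 0.31 × 4.637 = 1.437.
z_β = 1.437 − 1.645 = -0.208.
Power = Φ(-0.208) = 0.418.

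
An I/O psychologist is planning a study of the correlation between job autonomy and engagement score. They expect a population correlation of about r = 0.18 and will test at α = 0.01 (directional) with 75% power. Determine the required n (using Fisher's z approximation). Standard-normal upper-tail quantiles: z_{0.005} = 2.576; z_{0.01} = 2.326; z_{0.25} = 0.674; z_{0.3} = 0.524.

Fisher's z: C = ½·ln((1+r)/(1−r)) = ½·ln(1.4390) = 0.1820.
n = ((z_{α} + z_β)/C)² + 3.
(2.326 + 0.674) / 0.1820 = 3.000 / 0.1820 = 16.484.
n = 16.484² + 3 = 271.71 + 3 = 274.7.
Round up.

n = 275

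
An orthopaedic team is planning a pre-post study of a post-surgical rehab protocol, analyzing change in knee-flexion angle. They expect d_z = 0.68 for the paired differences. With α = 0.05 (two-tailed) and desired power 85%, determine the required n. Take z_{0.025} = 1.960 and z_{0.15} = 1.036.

n = 20 pairs

For a paired (one-sample on differences) test: n = ((z_{α/2} + z_β) / d)².
z_{α/2} + z_β = 1.960 + 1.036 = 2.996.
n = (2.996 / 0.68)² = 4.406² = 19.41.
Round up.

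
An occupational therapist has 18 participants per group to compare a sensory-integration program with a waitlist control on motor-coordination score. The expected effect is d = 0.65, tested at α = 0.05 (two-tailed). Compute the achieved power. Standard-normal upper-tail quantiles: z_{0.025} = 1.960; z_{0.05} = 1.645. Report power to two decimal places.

power ≈ 0.50

For two equal groups, power = Φ(d·√(n/2) − z_{α/2}).
d·√(n/2) = 0.65 × √(18/2) = 0.65 × 3.000 = 1.950.
z_β = 1.950 − 1.960 = -0.010.
Power = Φ(-0.010) = 0.496.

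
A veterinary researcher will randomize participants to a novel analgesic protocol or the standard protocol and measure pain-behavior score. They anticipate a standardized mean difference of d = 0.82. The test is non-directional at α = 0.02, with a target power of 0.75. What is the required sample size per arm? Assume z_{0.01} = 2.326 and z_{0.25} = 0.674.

For two independent groups with equal n: n = 2·((z_{α/2} + z_β) / d)².
z_{α/2} + z_β = 2.326 + 0.674 = 3.000.
n = 2 × (3.000 / 0.82)² = 2 × 3.659² = 2 × 13.38 = 26.8.
Round up to the next whole participant.

n = 27 per group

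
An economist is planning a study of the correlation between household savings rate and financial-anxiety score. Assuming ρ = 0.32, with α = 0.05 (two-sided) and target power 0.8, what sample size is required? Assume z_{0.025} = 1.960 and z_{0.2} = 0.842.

n = 75

Fisher's z: C = ½·ln((1+r)/(1−r)) = ½·ln(1.9412) = 0.3316.
n = ((z_{α/2} + z_β)/C)² + 3.
(1.960 + 0.842) / 0.3316 = 2.802 / 0.3316 = 8.450.
n = 8.450² + 3 = 71.40 + 3 = 74.4.
Round up.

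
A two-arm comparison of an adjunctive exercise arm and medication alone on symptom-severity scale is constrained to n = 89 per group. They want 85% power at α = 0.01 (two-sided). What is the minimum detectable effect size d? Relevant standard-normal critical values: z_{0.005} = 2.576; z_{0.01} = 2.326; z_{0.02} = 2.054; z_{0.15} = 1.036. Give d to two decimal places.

d_min ≈ 0.54

For two independent groups of n = 89 each: d_min = (z_{α/2} + z_β)·√(2/n).
z-sum = 2.576 + 1.036 = 3.612.
d_min = 3.612 × √(2/89) = 3.612 × 0.1499 = 0.541.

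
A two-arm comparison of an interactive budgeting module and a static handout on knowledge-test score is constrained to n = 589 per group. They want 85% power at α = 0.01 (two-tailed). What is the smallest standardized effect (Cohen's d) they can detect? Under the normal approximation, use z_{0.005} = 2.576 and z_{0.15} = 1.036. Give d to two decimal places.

For two independent groups of n = 589 each: d_min = (z_{α/2} + z_β)·√(2/n).
z-sum = 2.576 + 1.036 = 3.612.
d_min = 3.612 × √(2/589) = 3.612 × 0.0583 = 0.210.

d_min ≈ 0.21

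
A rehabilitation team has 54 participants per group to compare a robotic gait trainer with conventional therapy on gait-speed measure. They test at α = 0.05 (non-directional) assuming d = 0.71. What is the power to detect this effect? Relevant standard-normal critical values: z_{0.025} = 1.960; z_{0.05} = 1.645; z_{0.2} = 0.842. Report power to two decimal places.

power ≈ 0.96

For two equal groups, power = Φ(d·√(n/2) − z_{α/2}).
d·√(n/2) = 0.71 × √(54/2) = 0.71 × 5.196 = 3.689.
z_β = 3.689 − 1.960 = 1.729.
Power = Φ(1.729) = 0.958.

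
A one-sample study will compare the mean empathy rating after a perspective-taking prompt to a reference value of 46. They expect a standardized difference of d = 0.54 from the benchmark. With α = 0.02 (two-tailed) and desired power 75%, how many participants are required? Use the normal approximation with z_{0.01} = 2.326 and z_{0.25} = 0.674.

n = 31

For a one-sample test: n = ((z_{α/2} + z_β) / d)².
z_{α/2} + z_β = 2.326 + 0.674 = 3.000.
n = (3.000 / 0.54)² = 5.556² = 30.86.
Round up.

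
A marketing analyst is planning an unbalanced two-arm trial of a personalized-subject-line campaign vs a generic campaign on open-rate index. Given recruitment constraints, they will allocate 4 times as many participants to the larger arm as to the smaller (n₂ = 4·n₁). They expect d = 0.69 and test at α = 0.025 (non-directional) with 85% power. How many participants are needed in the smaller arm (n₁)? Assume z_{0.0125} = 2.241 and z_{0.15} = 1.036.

n₁ = 29

With allocation ratio k = n₂/n₁ = 4, Var(x̄₁−x̄₂) = σ²(1/n₁ + 1/(k·n₁)) = σ²·(k+1)/(k·n₁).
So n₁ = (1 + 1/k)·((z_{α/2} + z_β)/d)² = 1.250 × (3.277/0.69)².
n₁ = 1.250 × 22.56 = 28.2.
Round up: n₁ = 29, giving n₂ = 4 × 29 = 116.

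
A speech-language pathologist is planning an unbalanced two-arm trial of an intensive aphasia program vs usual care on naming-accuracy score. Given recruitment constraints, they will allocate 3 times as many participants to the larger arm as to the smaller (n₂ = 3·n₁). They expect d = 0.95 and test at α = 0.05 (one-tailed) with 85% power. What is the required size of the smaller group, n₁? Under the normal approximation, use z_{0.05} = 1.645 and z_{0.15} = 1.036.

With allocation ratio k = n₂/n₁ = 3, Var(x̄₁−x̄₂) = σ²(1/n₁ + 1/(k·n₁)) = σ²·(k+1)/(k·n₁).
So n₁ = (1 + 1/k)·((z_{α} + z_β)/d)² = 1.333 × (2.681/0.95)².
n₁ = 1.333 × 7.96 = 10.6.
Round up: n₁ = 11, giving n₂ = 3 × 11 = 33.

n₁ = 11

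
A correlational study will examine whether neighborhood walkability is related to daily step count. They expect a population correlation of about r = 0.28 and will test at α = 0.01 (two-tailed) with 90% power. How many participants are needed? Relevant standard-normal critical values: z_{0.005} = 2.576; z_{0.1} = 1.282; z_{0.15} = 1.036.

Fisher's z: C = ½·ln((1+r)/(1−r)) = ½·ln(1.7778) = 0.2877.
n = ((z_{α/2} + z_β)/C)² + 3.
(2.576 + 1.282) / 0.2877 = 3.858 / 0.2877 = 13.410.
n = 13.410² + 3 = 179.82 + 3 = 182.8.
Round up.

n = 183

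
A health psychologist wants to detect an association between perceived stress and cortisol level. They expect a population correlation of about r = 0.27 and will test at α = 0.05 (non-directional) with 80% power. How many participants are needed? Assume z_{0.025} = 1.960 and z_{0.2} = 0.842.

n = 106

Fisher's z: C = ½·ln((1+r)/(1−r)) = ½·ln(1.7397) = 0.2769.
n = ((z_{α/2} + z_β)/C)² + 3.
(1.960 + 0.842) / 0.2769 = 2.802 / 0.2769 = 10.119.
n = 10.119² + 3 = 102.40 + 3 = 105.4.
Round up.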